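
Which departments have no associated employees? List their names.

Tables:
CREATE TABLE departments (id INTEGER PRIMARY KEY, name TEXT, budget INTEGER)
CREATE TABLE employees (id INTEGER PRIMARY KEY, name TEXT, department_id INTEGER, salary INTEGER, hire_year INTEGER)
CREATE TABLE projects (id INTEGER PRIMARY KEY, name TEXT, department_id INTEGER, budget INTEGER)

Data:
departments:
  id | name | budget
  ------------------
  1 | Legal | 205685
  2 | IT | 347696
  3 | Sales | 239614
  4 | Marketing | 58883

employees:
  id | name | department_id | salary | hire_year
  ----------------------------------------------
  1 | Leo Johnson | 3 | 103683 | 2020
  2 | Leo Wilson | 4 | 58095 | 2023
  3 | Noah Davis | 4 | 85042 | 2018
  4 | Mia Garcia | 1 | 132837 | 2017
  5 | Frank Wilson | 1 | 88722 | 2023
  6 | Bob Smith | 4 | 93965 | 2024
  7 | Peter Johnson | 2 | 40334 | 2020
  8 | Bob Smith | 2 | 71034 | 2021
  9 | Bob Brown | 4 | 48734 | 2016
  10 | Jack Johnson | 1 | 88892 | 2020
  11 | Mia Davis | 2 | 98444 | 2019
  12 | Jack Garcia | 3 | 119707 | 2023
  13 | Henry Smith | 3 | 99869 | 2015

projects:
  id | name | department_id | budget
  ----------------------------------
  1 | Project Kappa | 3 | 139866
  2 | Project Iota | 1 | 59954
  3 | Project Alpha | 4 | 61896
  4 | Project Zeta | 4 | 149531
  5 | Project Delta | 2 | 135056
SELECT p.name FROM departments p LEFT JOIN employees c ON c.department_id = p.id WHERE c.id IS NULL

Execution result:
(no rows)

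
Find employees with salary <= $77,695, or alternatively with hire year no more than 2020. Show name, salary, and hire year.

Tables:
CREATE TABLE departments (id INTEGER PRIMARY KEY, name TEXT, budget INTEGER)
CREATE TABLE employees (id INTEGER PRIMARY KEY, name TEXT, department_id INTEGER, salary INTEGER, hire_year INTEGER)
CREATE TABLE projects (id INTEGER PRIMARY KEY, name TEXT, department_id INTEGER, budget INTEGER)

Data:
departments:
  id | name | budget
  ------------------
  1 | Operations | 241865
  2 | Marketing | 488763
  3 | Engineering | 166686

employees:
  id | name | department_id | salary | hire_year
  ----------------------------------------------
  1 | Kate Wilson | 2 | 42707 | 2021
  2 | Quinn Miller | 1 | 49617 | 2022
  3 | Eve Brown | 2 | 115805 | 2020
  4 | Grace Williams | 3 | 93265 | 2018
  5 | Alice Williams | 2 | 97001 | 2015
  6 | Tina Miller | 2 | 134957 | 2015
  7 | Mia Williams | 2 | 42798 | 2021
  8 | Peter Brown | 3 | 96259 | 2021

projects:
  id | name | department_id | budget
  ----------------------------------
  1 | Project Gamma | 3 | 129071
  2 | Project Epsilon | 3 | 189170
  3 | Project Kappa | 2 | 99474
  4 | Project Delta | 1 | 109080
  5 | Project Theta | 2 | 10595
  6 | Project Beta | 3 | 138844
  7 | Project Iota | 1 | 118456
SELECT name, salary, hire_year FROM employees WHERE salary <= 77695 OR hire_year <= 2020

Execution result:
name | salary | hire_year
Kate Wilson | 42707 | 2021
Quinn Miller | 49617 | 2022
Eve Brown | 115805 | 2020
Grace Williams | 93265 | 2018
Alice Williams | 97001 | 2015
Tina Miller | 134957 | 2015
Mia Williams | 42798 | 2021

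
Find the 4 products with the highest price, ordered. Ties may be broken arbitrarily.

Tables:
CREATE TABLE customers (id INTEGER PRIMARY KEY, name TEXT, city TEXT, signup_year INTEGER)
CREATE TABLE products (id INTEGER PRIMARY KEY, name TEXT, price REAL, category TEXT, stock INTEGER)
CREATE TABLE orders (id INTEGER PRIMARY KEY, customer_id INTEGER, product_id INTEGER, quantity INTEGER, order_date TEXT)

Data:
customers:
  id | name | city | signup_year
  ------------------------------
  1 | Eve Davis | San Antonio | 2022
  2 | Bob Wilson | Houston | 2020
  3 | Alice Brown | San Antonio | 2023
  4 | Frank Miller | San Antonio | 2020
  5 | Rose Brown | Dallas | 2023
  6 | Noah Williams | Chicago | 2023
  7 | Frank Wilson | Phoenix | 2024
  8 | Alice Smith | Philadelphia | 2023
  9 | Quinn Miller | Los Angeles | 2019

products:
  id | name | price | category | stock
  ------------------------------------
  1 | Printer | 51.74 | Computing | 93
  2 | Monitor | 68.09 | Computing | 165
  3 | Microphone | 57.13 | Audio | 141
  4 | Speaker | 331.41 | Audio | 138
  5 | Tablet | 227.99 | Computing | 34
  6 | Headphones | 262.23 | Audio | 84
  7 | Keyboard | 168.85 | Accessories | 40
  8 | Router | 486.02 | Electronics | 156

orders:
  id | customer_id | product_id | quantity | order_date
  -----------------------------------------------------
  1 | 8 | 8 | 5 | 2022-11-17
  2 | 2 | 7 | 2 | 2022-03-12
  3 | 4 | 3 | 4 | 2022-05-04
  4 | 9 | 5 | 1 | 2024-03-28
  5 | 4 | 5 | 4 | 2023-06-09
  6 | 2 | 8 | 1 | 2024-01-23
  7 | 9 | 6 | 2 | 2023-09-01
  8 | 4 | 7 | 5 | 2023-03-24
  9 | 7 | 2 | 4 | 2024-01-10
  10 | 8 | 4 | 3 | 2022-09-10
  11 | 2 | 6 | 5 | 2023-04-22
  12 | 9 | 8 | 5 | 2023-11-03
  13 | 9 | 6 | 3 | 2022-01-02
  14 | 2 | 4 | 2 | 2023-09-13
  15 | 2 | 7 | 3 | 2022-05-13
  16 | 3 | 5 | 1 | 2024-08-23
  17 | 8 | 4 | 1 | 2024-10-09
SELECT name, price FROM products ORDER BY price DESC LIMIT 4

Execution result:
name | price
Router | 486.02
Speaker | 331.41
Headphones | 262.23
Tablet | 227.99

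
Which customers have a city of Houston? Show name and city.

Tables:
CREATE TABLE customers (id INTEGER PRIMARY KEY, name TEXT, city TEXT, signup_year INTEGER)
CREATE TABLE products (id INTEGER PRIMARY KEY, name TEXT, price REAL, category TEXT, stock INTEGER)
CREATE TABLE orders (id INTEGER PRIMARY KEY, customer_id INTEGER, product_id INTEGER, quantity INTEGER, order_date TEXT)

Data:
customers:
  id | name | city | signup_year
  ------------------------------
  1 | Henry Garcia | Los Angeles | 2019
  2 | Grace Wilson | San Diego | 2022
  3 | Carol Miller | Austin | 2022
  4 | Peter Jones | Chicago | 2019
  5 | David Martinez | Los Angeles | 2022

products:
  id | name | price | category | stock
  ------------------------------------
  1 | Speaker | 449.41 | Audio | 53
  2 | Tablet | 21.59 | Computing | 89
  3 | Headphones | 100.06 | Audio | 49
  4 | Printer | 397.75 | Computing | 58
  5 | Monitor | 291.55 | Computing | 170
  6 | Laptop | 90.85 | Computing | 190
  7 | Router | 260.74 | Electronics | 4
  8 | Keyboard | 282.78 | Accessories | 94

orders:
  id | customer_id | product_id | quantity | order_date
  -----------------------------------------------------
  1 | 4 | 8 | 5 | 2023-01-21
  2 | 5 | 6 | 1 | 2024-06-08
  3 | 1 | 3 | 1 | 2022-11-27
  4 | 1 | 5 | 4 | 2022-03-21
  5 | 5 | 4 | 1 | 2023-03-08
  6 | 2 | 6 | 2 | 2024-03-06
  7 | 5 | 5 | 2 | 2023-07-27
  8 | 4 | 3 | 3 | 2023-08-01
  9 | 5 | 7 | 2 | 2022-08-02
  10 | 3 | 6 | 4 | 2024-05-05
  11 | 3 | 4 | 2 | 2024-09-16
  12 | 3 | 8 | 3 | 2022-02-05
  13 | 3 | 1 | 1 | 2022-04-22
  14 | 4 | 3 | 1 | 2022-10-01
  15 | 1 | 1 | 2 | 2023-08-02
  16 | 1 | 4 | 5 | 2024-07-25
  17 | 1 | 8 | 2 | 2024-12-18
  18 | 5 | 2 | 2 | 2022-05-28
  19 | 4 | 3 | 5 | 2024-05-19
SELECT name, city FROM customers WHERE city = 'Houston'

Execution result:
(no rows)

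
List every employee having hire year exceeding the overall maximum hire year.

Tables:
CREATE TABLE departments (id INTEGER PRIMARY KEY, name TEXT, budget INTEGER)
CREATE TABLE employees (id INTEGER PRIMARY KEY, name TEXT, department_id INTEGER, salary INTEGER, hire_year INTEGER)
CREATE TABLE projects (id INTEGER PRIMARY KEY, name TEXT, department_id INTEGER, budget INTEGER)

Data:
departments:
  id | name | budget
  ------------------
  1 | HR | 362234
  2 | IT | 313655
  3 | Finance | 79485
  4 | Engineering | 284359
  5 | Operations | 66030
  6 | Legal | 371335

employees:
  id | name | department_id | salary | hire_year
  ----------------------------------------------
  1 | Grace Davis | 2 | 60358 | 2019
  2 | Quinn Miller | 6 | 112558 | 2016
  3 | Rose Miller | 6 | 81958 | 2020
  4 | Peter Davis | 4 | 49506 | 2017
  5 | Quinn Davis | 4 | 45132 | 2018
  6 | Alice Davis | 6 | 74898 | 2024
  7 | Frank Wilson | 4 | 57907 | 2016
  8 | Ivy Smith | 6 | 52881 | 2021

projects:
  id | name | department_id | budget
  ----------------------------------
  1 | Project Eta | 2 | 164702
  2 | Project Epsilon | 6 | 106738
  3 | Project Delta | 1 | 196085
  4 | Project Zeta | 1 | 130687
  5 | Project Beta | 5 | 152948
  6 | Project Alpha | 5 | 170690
SELECT name, hire_year FROM employees WHERE hire_year > (SELECT MAX(hire_year) FROM employees)

Execution result:
(no rows)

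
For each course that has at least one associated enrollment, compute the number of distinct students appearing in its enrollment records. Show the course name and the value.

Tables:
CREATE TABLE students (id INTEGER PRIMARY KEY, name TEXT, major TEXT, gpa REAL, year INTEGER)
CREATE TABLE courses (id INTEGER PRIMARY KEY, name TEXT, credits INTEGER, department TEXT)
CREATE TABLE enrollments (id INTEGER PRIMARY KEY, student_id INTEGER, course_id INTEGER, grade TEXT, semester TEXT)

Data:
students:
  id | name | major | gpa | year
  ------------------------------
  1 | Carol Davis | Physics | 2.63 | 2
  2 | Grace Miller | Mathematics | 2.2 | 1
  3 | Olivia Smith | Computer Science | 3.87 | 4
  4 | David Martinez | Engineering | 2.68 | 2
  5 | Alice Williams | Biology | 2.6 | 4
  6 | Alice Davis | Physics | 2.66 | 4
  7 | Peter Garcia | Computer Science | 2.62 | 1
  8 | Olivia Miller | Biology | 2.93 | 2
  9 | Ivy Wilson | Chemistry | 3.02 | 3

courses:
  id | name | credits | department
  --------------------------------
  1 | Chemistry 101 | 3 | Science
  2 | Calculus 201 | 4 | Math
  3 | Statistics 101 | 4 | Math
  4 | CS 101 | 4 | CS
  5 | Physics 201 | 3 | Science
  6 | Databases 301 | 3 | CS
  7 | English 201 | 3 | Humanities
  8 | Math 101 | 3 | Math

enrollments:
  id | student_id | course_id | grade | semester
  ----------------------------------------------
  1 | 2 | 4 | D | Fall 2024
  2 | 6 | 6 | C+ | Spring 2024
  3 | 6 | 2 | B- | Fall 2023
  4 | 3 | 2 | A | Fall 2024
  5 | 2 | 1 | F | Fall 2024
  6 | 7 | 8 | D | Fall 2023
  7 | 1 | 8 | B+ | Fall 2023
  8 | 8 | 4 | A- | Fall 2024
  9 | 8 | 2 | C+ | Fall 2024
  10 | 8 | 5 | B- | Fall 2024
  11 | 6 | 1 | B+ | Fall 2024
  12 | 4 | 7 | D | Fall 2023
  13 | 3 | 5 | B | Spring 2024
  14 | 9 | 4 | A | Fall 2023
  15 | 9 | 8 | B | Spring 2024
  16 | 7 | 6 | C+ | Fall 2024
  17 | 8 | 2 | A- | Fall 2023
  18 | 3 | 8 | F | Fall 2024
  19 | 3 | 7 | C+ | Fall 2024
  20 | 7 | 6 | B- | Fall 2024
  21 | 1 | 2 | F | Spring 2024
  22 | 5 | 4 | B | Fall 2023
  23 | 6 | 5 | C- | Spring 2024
SELECT p.name, COUNT(DISTINCT c.student_id) AS distinct_student_count FROM enrollments c JOIN courses p ON c.course_id = p.id GROUP BY p.id, p.name

Execution result:
name | distinct_student_count
Chemistry 101 | 2
Calculus 201 | 4
CS 101 | 4
Physics 201 | 3
Databases 301 | 2
English 201 | 2
Math 101 | 4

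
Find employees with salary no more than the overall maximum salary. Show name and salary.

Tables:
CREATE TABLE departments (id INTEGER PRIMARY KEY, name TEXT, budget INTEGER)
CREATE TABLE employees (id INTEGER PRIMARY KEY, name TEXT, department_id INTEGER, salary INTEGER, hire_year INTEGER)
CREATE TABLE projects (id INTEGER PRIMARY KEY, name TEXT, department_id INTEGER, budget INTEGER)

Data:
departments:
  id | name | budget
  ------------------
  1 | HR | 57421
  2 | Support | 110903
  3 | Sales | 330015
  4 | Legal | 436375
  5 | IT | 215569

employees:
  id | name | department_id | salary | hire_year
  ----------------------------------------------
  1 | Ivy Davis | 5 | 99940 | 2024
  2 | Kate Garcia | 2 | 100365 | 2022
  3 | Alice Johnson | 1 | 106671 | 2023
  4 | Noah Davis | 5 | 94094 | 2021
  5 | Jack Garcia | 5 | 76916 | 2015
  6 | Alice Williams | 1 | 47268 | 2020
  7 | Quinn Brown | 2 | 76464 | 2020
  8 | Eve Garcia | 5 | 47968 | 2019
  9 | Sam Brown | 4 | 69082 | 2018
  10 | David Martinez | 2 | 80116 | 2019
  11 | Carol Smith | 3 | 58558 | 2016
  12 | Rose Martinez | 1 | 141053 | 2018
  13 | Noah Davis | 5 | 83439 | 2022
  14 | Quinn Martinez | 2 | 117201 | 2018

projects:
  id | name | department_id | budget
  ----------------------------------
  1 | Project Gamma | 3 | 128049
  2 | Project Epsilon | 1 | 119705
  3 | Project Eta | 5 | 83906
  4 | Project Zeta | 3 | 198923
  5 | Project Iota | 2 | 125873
SELECT name, salary FROM employees WHERE salary <= (SELECT MAX(salary) FROM employees)

Execution result:
name | salary
Ivy Davis | 99940
Kate Garcia | 100365
Alice Johnson | 106671
Noah Davis | 94094
Jack Garcia | 76916
Alice Williams | 47268
Quinn Brown | 76464
Eve Garcia | 47968
Sam Brown | 69082
David Martinez | 80116
Carol Smith | 58558
Rose Martinez | 141053
Noah Davis | 83439
Quinn Martinez | 117201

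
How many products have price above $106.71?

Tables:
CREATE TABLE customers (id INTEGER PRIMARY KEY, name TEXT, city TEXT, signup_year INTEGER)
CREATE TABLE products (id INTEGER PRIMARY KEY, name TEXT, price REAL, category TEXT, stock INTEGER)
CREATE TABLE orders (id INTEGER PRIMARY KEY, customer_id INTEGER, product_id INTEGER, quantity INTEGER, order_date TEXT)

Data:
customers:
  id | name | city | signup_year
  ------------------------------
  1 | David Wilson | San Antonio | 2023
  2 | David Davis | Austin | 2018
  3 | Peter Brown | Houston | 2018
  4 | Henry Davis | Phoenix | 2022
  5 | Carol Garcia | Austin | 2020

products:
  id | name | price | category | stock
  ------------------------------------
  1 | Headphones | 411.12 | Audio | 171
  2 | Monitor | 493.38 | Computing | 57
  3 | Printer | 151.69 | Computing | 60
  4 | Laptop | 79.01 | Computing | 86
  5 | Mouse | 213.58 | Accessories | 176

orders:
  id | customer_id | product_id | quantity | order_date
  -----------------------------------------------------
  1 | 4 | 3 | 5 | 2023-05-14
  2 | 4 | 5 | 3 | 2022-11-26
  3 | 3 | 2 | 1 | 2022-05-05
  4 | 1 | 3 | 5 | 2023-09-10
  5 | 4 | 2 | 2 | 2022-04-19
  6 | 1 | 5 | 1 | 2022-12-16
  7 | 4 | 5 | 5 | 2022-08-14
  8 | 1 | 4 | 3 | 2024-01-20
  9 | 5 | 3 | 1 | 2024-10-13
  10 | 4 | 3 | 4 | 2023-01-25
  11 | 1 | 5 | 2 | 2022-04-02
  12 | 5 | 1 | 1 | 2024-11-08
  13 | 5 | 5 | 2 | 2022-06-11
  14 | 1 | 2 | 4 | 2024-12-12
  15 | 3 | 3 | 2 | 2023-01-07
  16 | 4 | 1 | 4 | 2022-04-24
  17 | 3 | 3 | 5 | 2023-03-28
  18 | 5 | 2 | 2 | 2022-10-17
SELECT COUNT(*) FROM products WHERE price > 106.71

Execution result:
4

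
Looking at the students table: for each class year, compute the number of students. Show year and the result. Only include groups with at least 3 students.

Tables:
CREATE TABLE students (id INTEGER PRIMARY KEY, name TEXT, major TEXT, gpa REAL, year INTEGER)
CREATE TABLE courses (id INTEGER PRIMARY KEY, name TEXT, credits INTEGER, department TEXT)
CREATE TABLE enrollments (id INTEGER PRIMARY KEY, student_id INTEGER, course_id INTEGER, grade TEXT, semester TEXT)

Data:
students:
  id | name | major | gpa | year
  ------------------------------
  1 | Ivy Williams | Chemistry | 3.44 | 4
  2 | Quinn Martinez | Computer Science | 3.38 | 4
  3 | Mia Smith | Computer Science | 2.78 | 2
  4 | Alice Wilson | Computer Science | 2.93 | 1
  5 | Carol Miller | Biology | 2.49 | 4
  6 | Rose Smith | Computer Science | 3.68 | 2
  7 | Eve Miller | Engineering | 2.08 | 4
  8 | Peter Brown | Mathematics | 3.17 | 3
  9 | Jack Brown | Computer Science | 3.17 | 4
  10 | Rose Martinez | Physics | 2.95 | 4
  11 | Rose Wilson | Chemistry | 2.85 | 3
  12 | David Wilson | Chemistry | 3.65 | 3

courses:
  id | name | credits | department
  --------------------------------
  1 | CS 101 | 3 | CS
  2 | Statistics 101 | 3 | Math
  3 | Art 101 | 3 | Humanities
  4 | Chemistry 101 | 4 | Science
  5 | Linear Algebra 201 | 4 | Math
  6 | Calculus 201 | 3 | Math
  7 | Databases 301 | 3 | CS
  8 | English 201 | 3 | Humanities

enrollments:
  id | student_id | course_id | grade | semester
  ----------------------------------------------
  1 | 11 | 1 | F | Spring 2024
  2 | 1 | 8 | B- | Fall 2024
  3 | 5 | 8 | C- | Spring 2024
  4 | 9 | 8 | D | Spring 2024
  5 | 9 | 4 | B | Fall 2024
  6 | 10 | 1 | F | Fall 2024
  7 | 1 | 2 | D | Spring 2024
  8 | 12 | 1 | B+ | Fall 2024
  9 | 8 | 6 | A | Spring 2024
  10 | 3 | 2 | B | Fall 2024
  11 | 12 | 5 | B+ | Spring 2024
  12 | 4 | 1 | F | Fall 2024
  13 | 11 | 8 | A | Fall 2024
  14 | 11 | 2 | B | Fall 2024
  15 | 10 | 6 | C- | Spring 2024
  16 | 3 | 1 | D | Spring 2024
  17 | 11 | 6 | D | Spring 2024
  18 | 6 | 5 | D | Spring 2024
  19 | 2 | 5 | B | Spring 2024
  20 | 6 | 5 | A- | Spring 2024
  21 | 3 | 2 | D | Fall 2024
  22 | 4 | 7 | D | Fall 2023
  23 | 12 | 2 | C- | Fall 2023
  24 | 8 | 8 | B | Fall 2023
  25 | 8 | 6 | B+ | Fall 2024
SELECT year, COUNT(*) AS n FROM students GROUP BY year HAVING COUNT(*) >= 3

Execution result:
year | n
3 | 3
4 | 6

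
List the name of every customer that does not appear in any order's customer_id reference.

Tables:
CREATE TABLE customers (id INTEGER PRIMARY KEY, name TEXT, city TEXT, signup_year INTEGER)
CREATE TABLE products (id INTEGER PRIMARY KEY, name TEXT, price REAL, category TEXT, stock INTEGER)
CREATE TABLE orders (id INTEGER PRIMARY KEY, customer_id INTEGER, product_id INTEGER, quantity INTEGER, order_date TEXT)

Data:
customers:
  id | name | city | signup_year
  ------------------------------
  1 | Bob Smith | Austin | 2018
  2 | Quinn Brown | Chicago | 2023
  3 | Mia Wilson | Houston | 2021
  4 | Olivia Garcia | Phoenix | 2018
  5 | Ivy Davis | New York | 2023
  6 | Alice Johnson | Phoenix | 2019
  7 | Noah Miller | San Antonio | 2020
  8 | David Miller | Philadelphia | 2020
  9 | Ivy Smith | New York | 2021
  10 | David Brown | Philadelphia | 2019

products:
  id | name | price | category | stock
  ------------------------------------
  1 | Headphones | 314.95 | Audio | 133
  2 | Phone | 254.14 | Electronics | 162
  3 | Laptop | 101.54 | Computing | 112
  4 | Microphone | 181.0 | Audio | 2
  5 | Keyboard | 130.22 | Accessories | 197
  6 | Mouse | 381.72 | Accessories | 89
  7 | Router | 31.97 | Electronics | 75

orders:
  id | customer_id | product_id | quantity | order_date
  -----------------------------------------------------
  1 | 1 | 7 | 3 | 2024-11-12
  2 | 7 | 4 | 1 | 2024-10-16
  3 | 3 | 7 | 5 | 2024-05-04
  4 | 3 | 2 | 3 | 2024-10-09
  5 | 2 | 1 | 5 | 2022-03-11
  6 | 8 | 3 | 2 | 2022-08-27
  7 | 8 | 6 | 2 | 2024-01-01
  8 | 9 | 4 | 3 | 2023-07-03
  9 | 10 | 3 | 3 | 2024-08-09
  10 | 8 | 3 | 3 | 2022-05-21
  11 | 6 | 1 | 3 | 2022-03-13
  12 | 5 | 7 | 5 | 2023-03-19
SELECT p.name FROM customers p LEFT JOIN orders c ON c.customer_id = p.id WHERE c.id IS NULL

Execution result:
Olivia Garcia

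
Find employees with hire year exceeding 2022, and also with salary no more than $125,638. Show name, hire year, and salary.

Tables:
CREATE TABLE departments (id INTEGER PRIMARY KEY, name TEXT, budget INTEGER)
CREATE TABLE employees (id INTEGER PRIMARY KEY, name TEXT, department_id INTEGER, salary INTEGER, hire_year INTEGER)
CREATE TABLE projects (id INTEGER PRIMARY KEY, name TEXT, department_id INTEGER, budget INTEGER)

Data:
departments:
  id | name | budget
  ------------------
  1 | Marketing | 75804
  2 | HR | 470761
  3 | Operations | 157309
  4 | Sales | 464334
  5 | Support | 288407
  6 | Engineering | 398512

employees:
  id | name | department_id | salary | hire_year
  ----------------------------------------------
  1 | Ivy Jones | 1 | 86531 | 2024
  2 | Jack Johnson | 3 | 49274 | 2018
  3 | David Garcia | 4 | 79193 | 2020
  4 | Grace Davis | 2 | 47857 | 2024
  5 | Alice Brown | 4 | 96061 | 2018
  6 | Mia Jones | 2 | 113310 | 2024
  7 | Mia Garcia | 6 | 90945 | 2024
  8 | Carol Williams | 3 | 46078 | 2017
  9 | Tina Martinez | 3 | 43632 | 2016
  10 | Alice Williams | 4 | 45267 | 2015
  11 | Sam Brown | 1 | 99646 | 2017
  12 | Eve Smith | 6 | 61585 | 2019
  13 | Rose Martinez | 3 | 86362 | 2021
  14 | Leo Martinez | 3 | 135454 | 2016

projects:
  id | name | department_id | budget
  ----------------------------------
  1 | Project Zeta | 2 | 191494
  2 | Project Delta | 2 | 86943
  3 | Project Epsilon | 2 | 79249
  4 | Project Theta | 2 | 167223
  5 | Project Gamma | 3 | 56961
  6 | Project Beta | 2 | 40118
SELECT name, hire_year, salary FROM employees WHERE hire_year > 2022 AND salary <= 125638

Execution result:
name | hire_year | salary
Ivy Jones | 2024 | 86531
Grace Davis | 2024 | 47857
Mia Jones | 2024 | 113310
Mia Garcia | 2024 | 90945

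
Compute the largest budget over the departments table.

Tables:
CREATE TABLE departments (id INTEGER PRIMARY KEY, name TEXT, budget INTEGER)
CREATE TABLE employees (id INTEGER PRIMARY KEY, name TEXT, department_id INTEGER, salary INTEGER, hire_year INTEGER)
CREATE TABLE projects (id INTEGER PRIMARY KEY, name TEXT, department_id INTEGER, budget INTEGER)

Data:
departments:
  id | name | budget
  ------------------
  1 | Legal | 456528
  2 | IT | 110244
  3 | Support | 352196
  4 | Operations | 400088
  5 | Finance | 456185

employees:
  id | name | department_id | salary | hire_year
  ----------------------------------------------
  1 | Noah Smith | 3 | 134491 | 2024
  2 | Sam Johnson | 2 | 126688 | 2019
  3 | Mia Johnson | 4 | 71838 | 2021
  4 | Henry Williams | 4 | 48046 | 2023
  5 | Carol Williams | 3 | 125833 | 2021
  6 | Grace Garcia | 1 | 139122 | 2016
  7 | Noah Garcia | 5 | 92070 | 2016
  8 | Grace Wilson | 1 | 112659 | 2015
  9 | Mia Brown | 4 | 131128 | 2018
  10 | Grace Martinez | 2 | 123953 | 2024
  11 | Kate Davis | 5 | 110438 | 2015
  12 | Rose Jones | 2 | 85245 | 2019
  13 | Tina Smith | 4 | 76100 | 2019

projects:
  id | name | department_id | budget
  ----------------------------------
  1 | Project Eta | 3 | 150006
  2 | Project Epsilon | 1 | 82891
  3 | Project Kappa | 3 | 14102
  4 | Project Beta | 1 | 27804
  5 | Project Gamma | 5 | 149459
SELECT MAX(budget) FROM departments

Execution result:
456528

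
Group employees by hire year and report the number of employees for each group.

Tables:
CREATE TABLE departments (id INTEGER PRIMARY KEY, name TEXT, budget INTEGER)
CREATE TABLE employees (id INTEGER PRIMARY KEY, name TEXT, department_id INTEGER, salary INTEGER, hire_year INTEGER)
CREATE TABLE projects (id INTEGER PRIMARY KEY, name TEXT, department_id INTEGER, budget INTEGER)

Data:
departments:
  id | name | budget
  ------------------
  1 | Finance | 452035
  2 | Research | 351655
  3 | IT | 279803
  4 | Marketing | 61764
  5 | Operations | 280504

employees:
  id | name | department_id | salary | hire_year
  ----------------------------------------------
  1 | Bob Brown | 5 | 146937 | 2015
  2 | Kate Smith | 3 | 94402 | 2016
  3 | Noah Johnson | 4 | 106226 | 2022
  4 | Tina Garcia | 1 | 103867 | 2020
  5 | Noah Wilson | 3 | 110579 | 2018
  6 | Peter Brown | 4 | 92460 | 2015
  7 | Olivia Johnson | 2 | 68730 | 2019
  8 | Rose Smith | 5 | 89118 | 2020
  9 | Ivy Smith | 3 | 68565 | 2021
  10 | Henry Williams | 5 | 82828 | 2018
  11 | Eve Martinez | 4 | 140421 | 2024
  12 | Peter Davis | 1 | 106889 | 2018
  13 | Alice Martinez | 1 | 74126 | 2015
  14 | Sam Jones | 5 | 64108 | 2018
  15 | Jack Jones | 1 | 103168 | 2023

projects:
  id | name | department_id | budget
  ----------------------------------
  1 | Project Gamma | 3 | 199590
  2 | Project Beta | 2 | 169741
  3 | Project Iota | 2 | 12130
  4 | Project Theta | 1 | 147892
SELECT hire_year, COUNT(*) AS n FROM employees GROUP BY hire_year

Execution result:
hire_year | n
2015 | 3
2016 | 1
2018 | 4
2019 | 1
2020 | 2
2021 | 1
2022 | 1
2023 | 1
2024 | 1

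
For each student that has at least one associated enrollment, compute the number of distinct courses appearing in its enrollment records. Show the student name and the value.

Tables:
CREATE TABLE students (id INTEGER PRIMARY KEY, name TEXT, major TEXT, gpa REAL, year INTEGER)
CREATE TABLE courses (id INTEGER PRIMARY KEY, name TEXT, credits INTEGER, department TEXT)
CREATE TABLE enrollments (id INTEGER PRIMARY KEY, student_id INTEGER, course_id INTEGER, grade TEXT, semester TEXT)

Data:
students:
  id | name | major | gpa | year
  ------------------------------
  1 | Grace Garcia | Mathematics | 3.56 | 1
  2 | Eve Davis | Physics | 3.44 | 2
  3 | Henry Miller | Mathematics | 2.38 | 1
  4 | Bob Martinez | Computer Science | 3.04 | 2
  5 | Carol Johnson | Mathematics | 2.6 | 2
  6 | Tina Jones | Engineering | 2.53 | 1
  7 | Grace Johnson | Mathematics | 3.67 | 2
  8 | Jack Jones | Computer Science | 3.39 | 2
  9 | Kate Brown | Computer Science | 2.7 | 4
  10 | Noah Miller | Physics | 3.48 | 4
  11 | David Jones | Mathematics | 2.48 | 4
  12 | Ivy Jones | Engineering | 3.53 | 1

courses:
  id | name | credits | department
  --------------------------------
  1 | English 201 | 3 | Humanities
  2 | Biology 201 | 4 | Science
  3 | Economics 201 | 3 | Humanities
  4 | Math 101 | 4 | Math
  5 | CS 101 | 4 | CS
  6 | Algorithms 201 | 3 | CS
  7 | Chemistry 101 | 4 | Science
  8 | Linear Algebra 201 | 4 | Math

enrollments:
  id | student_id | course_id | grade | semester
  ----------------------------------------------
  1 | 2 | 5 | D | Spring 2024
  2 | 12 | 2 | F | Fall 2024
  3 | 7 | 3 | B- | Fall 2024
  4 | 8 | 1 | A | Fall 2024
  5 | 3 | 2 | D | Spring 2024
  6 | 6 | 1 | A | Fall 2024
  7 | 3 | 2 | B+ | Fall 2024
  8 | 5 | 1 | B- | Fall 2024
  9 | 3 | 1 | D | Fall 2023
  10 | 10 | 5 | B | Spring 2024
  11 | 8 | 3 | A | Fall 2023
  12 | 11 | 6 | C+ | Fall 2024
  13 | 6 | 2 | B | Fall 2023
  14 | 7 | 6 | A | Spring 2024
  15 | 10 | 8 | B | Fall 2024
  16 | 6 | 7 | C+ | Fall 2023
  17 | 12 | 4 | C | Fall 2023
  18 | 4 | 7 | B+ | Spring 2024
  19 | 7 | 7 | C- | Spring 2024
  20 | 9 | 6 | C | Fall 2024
SELECT p.name, COUNT(DISTINCT c.course_id) AS distinct_course_count FROM enrollments c JOIN students p ON c.student_id = p.id GROUP BY p.id, p.name

Execution result:
name | distinct_course_count
Eve Davis | 1
Henry Miller | 2
Bob Martinez | 1
Carol Johnson | 1
Tina Jones | 3
Grace Johnson | 3
Jack Jones | 2
Kate Brown | 1
Noah Miller | 2
David Jones | 1
Ivy Jones | 2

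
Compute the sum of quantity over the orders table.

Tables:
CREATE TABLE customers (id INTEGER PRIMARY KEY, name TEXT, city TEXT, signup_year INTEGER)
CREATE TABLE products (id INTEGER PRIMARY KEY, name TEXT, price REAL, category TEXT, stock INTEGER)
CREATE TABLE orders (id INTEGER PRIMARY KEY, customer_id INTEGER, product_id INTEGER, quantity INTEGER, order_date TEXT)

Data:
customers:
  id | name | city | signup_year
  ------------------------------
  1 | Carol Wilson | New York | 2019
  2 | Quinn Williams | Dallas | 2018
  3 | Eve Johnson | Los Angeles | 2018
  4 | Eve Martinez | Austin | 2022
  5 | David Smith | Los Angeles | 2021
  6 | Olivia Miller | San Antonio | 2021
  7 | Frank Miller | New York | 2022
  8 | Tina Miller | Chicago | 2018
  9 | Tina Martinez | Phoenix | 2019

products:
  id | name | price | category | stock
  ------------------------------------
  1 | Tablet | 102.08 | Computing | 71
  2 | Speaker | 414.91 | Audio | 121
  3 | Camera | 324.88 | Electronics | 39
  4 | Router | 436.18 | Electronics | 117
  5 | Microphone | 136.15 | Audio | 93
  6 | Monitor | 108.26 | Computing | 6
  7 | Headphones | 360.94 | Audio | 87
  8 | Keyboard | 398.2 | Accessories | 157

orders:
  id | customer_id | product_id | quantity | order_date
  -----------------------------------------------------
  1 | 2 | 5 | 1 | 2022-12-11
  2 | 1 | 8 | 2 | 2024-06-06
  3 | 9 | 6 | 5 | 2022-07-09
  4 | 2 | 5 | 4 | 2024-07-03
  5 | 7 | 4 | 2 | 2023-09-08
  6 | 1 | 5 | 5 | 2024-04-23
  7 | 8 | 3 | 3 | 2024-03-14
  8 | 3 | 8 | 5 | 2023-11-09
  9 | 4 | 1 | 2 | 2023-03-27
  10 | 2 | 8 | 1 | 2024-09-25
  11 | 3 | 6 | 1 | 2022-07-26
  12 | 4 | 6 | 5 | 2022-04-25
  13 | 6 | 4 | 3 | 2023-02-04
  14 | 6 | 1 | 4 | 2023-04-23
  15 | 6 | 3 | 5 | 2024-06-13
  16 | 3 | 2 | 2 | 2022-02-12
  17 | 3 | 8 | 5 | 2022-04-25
SELECT SUM(quantity) FROM orders

Execution result:
55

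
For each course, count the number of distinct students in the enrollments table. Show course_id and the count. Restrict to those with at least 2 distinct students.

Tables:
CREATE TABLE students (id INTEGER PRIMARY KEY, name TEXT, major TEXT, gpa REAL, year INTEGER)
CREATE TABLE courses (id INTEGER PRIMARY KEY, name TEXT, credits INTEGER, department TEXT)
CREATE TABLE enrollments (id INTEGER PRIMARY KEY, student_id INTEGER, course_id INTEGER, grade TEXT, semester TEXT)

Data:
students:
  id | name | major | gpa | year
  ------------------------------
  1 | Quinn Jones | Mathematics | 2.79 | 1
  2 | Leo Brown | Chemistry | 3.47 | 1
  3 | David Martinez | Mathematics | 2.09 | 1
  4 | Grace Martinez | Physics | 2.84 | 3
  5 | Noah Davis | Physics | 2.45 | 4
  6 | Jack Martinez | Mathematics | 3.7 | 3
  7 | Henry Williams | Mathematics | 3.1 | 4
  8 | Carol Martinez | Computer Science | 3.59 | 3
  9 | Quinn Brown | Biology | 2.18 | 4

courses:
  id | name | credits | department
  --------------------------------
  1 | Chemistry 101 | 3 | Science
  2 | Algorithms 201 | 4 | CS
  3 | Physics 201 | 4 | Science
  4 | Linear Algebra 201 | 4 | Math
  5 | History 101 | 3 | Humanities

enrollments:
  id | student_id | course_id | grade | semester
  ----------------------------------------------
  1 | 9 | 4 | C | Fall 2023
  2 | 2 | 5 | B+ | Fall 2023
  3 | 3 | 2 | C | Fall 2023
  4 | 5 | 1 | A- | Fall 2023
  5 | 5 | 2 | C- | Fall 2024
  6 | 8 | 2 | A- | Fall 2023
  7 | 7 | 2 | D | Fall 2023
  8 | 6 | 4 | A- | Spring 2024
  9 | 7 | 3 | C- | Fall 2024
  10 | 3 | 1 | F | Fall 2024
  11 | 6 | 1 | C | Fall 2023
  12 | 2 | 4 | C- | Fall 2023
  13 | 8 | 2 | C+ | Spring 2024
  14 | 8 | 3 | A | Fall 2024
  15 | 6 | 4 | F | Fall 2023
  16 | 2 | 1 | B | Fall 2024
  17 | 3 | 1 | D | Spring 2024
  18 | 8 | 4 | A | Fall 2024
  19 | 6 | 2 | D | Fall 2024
SELECT course_id, COUNT(DISTINCT student_id) AS distinct_student_count FROM enrollments GROUP BY course_id HAVING COUNT(DISTINCT student_id) >= 2

Execution result:
course_id | distinct_student_count
1 | 4
2 | 5
3 | 2
4 | 4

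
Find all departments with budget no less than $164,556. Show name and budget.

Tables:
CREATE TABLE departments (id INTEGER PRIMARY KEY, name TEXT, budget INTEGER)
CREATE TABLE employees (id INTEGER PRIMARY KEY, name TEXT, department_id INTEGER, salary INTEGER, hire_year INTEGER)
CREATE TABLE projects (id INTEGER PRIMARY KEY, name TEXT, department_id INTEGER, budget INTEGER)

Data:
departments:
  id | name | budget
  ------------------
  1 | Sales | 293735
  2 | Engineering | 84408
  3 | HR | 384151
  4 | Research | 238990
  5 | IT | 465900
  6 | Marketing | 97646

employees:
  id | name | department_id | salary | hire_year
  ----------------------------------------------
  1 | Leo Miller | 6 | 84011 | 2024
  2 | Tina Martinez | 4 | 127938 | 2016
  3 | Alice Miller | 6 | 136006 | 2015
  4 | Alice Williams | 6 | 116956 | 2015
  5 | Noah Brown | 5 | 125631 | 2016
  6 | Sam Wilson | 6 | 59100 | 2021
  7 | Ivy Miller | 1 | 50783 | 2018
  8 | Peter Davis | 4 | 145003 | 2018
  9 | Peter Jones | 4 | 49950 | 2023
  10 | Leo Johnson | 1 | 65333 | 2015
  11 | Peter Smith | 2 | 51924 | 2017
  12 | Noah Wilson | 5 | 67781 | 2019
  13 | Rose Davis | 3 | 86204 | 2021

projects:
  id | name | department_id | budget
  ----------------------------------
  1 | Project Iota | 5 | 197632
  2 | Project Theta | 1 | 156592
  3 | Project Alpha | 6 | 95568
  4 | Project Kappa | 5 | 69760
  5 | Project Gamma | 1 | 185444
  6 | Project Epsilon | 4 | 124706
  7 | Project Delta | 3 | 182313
SELECT name, budget FROM departments WHERE budget >= 164556

Execution result:
name | budget
Sales | 293735
HR | 384151
Research | 238990
IT | 465900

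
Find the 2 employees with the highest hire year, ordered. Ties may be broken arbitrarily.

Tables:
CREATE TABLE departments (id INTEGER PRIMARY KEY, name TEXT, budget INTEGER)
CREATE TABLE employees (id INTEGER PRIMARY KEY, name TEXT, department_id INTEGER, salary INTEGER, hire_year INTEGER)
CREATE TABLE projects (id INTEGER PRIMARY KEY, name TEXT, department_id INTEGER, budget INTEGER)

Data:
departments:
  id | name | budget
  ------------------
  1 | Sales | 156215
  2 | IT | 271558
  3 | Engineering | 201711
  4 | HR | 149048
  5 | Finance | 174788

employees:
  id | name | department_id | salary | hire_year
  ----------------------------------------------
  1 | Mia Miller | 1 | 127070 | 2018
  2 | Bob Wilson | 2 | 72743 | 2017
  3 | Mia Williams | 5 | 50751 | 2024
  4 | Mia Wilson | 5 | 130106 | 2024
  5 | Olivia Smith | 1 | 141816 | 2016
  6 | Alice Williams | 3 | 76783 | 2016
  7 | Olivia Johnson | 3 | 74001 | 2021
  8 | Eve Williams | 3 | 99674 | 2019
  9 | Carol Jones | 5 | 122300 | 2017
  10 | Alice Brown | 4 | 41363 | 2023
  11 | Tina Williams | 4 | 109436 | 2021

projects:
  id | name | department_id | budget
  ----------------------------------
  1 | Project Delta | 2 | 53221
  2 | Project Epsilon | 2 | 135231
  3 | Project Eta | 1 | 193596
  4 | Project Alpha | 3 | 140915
SELECT name, hire_year FROM employees ORDER BY hire_year DESC LIMIT 2

Execution result:
name | hire_year
Mia Williams | 2024
Mia Wilson | 2024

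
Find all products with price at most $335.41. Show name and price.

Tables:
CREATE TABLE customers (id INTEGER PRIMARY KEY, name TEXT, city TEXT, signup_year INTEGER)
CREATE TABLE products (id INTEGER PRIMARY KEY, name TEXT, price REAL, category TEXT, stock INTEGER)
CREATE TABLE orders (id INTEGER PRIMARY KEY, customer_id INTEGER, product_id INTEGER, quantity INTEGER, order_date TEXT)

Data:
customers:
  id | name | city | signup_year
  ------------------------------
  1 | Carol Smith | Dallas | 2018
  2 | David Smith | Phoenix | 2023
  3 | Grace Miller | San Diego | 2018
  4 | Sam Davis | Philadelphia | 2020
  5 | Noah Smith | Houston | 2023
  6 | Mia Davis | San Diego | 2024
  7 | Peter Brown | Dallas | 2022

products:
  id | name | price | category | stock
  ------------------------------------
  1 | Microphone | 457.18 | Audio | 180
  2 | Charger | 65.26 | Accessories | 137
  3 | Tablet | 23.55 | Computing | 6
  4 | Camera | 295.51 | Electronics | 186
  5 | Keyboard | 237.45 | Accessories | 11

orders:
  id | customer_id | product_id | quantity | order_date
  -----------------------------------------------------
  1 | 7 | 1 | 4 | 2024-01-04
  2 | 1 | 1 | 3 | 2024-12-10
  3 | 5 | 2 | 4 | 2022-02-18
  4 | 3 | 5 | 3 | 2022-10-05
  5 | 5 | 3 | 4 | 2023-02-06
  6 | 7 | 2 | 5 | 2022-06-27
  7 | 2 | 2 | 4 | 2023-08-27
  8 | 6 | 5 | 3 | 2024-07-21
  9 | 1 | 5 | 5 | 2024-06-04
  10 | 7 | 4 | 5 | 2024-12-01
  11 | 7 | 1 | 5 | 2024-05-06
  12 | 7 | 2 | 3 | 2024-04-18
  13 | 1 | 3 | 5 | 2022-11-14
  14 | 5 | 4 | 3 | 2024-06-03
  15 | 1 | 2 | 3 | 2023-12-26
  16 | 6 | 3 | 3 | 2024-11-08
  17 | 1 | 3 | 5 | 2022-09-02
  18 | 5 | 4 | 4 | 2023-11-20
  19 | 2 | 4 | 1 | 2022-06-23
SELECT name, price FROM products WHERE price <= 335.41

Execution result:
name | price
Charger | 65.26
Tablet | 23.55
Camera | 295.51
Keyboard | 237.45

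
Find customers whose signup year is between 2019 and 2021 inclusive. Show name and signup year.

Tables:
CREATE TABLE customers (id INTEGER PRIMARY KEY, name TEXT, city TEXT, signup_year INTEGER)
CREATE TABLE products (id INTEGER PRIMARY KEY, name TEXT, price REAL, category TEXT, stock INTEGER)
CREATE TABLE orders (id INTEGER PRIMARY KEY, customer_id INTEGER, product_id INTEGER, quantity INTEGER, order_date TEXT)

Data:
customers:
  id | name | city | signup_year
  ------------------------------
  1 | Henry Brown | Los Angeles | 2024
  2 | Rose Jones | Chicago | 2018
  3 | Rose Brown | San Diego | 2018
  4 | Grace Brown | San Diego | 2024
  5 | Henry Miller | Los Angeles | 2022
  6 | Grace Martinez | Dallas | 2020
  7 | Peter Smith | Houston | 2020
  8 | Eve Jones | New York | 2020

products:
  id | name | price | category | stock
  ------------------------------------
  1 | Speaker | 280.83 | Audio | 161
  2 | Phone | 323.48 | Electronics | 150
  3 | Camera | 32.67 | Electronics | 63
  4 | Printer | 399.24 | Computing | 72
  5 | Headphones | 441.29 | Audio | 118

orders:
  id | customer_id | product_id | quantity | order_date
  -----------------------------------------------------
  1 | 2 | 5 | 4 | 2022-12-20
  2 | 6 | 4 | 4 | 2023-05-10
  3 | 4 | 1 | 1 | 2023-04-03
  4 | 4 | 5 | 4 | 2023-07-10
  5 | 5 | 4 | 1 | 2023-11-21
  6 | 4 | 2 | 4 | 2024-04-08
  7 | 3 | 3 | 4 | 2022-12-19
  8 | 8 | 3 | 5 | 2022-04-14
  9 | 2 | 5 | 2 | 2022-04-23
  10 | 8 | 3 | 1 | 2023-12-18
SELECT name, signup_year FROM customers WHERE signup_year BETWEEN 2019 AND 2021

Execution result:
name | signup_year
Grace Martinez | 2020
Peter Smith | 2020
Eve Jones | 2020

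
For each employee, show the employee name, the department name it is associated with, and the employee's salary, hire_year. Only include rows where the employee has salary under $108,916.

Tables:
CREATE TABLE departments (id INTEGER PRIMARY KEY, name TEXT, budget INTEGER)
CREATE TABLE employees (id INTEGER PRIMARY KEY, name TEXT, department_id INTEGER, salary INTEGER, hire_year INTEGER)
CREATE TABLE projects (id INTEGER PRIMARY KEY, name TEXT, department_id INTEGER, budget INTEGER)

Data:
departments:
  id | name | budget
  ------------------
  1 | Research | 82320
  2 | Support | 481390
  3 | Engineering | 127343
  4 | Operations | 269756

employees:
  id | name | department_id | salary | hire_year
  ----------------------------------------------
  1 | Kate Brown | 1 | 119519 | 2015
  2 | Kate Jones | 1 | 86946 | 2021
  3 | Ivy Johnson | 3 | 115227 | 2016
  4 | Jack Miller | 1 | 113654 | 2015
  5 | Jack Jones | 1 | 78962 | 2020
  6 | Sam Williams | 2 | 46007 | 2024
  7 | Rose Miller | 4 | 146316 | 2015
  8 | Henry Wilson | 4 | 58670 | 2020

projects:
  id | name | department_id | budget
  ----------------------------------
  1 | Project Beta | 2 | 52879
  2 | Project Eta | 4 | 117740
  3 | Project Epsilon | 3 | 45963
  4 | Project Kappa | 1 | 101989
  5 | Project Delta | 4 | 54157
SELECT c.name, p.name AS department, c.salary, c.hire_year FROM employees c JOIN departments p ON c.department_id = p.id WHERE c.salary < 108916

Execution result:
name | department | salary | hire_year
Kate Jones | Research | 86946 | 2021
Jack Jones | Research | 78962 | 2020
Sam Williams | Support | 46007 | 2024
Henry Wilson | Operations | 58670 | 2020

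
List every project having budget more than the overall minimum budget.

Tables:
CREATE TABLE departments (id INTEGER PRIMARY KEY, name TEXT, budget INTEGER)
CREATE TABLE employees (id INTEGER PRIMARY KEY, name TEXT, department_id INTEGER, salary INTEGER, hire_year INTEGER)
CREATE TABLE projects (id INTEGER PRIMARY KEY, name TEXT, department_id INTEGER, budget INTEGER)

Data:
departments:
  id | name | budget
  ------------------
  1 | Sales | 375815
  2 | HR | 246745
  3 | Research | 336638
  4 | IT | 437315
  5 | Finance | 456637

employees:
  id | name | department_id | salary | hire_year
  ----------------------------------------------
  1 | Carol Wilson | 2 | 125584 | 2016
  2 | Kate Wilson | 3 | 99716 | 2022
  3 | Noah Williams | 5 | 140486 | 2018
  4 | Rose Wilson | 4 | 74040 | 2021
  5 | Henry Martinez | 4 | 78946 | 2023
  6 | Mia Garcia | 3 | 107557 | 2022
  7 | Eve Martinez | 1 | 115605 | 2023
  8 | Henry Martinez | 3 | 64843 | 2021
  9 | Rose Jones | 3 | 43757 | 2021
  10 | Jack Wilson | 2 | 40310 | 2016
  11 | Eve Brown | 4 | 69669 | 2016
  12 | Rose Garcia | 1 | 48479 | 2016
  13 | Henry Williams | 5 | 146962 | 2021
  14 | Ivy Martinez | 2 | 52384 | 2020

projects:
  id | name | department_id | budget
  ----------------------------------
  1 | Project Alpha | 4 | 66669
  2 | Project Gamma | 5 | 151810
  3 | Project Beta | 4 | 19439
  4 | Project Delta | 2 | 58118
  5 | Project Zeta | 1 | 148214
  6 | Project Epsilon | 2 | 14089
SELECT name, budget FROM projects WHERE budget > (SELECT MIN(budget) FROM projects)

Execution result:
name | budget
Project Alpha | 66669
Project Gamma | 151810
Project Beta | 19439
Project Delta | 58118
Project Zeta | 148214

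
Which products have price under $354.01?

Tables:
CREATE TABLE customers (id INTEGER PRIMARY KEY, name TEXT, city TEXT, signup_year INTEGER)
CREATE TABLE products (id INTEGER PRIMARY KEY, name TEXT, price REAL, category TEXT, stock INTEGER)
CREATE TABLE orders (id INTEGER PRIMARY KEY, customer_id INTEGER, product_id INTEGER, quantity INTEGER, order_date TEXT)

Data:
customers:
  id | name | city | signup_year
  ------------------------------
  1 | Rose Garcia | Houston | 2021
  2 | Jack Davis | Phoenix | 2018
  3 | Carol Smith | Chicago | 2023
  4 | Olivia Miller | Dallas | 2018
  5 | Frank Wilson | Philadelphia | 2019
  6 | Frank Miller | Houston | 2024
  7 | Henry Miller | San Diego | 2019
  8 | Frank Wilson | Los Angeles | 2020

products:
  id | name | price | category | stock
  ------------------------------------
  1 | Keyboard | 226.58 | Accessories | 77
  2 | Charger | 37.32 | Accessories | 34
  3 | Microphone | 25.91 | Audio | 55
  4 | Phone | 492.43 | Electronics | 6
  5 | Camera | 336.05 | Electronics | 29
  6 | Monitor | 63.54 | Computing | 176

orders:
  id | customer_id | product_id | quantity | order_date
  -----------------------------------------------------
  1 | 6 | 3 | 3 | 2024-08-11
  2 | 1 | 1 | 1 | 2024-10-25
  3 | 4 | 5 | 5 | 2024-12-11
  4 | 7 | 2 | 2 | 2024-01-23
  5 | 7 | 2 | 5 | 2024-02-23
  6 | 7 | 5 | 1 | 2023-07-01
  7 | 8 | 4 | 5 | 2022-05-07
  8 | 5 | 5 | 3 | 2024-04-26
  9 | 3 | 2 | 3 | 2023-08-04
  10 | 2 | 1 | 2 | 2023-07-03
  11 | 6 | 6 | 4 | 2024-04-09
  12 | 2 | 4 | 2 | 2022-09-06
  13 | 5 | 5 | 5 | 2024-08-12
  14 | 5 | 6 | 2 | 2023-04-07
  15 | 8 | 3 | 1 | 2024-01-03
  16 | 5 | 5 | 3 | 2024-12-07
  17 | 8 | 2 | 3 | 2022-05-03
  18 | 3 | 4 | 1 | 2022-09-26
SELECT name, price FROM products WHERE price < 354.01

Execution result:
name | price
Keyboard | 226.58
Charger | 37.32
Microphone | 25.91
Camera | 336.05
Monitor | 63.54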